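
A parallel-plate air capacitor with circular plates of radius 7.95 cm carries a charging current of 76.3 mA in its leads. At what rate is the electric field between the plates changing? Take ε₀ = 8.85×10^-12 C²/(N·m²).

4.34×10^11 V/(m·s)

By continuity, I_d in the gap equals the 76.3 mA flowing in the wire.
Inverting I_d = ε₀ A dE/dt gives dE/dt = 0.0763 / (8.85×10^-12 · 0.01986) = 4.34×10^11 V/(m·s).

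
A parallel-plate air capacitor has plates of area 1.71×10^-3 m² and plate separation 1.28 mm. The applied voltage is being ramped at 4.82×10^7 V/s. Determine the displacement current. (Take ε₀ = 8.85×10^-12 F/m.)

C = ε₀A/d = (8.85×10^-12)(1.71×10^-3)/(1.28×10^-3) = 1.182×10^-11 F.
I_d = C dV/dt = (1.182×10^-11)(4.82×10^7) = 5.70×10^-4 A.

5.70×10^-4 A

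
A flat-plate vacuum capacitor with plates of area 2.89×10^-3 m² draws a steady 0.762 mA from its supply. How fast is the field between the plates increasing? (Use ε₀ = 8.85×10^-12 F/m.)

The displacement current between the plates equals the conduction current, I_d = 0.762 mA.
Since I_d = ε₀ A dE/dt, dE/dt = I_d/(ε₀A) = (7.62×10^-4)/((8.85×10^-12)(2.89×10^-3)) = 2.98×10^10 V/(m·s).

2.98×10^10 V/(m·s)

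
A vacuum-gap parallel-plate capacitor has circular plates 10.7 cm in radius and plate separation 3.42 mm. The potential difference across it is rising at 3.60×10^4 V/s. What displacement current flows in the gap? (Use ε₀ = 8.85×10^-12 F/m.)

The displacement current equals the charging current C dV/dt. With C = ε₀A/d = (8.85×10^-12)(0.03597)/(3.42×10^-3) = 9.308×10^-11 F, I_d = (9.308×10^-11)(3.60×10^4) = 3.35×10^-6 A.

3.35×10^-6 A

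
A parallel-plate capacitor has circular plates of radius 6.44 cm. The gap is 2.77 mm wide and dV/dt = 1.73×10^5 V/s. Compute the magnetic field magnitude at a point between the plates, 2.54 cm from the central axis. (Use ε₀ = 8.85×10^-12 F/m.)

dE/dt = (dV/dt)/d = 6.245×10^7 V/(m·s); I_d = ε₀(πR²)(dE/dt) = (8.85×10^-12)(0.01303)(6.245×10^7) = 7.201×10^-6 A.
An Ampèrian loop of radius r encloses a fraction (r/R)² of I_d. Then B·2πr = μ₀ I_d (r/R)², giving B = μ₀ I_d r/(2πR²) = 8.82×10^-12 T.

8.82×10^-12 T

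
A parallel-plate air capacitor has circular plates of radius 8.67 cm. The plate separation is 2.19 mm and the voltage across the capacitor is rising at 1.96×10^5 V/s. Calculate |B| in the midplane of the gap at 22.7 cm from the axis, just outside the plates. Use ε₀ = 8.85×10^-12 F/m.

1.65×10^-11 T

With E = V/d, dE/dt = 8.950×10^7 V/(m·s) and πR² = 0.02362 m², giving I_d = ε₀ πR² dE/dt = 1.871×10^-5 A.
With r > R the enclosed displacement current is the full I_d; B = μ₀ I_d / (2πr) = 1.65×10^-11 T.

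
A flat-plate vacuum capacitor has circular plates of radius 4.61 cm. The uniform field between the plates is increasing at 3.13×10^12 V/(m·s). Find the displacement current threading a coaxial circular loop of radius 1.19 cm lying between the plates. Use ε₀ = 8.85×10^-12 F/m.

I_d = ε₀ dΦ_E/dt = ε₀ πR² (dE/dt) = (8.85×10^-12)(6.677×10^-3)(3.13×10^12) = 0.1850 A through the full plate area.
Through an area πr² the displacement current is I_d·(πr²/πR²) = I_d (r/R)² = 0.0123 A.

0.0123 A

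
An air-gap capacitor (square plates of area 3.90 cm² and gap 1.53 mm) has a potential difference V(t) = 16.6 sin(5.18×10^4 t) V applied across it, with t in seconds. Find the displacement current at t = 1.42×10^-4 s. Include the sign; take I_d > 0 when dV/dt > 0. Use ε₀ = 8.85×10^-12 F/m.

dE/dt = (V₀ω/d)·cos(ωt) with ωt = 7.3556 rad: (16.6)(5.18×10^4)(0.4780)/(1.53×10^-3) = 2.686×10^8 V/(m·s).
I_d = ε₀ A dE/dt = (8.85×10^-12)(3.90×10^-4)(2.686×10^8) = 9.27×10^-7 A.

9.27×10^-7 A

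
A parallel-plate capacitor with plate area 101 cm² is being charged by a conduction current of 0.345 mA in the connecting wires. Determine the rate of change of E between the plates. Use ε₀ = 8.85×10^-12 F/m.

The displacement current between the plates equals the conduction current, I_d = 0.345 mA.
Since I_d = ε₀ A dE/dt, dE/dt = I_d/(ε₀A) = (3.45×10^-4)/((8.85×10^-12)(0.0101)) = 3.86×10^9 V/(m·s).

3.86×10^9 V/(m·s)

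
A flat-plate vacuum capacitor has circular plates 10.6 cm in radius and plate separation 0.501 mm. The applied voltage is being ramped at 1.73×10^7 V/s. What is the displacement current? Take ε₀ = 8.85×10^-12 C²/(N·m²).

C = ε₀A/d = (8.85×10^-12)(0.03530)/(5.01×10^-4) = 6.236×10^-10 F.
I_d = C dV/dt = (6.236×10^-10)(1.73×10^7) = 0.0108 A.

0.0108 A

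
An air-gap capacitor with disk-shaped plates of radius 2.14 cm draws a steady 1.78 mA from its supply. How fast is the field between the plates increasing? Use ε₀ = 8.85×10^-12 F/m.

The displacement current between the plates equals the conduction current, I_d = 1.78 mA.
Then dE/dt = I_d/(ε₀A) = 1.40×10^11 V/(m·s).

1.40×10^11 V/(m·s)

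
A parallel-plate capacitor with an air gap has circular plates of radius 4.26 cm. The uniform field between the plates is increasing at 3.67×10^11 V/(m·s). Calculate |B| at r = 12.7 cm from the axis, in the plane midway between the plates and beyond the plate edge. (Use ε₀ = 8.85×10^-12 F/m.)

I_d = ε₀ dΦ_E/dt = ε₀ πR² (dE/dt) = (8.85×10^-12)(5.701×10^-3)(3.67×10^11) = 0.01852 A through the full plate area.
For r ≥ R the full I_d is enclosed: B = μ₀ I_d/(2πr) = (4π×10^-7)(0.01852)/(2π·0.127) = 2.92×10^-8 T.

2.92×10^-8 T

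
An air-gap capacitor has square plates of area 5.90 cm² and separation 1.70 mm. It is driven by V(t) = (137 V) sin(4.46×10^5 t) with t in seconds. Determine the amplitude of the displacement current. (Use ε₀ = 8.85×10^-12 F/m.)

C = ε₀A/d = (8.85×10^-12)(5.90×10^-4)/(1.70×10^-3) = 3.071×10^-12 F; ω = 4.46×10^5 rad/s.
I_d = C dV/dt, so |I_d|_max = C V₀ ω = (3.071×10^-12)(137)(4.46×10^5) = 1.88×10^-4 A.

1.88×10^-4 A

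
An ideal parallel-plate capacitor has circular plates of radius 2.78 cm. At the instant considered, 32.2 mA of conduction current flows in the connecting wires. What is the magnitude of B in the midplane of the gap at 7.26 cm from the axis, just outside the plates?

8.87×10^-8 T

By continuity the displacement current in the gap matches the conduction current: I_d = 0.0322 A.
For r ≥ R the full I_d is enclosed: B = μ₀ I_d/(2πr) = (4π×10^-7)(0.0322)/(2π·0.0726) = 8.87×10^-8 T.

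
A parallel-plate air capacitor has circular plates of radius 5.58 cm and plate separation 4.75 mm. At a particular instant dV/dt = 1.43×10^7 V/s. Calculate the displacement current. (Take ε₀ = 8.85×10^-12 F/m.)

The field between the plates is E = V/d, so dE/dt = (1.43×10^7)/(4.75×10^-3 m) = 3.011×10^9 V/(m·s).
I_d = ε₀ A (dE/dt) = (8.85×10^-12)(9.782×10^-3)(3.011×10^9) = 2.61×10^-4 A.

2.61×10^-4 A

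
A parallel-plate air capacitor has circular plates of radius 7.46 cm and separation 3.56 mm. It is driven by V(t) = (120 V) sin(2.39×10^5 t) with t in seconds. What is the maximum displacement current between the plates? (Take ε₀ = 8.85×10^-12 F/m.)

The displacement current equals the conduction current C dV/dt, which peaks at C V₀ ω.
With C = ε₀A/d = (8.85×10^-12)(0.01748)/(3.56×10^-3) = 4.345×10^-11 F and ω = 2.39×10^5 rad/s, I_d,max = (4.345×10^-11)(120)(2.39×10^5) = 1.25×10^-3 A.

1.25×10^-3 A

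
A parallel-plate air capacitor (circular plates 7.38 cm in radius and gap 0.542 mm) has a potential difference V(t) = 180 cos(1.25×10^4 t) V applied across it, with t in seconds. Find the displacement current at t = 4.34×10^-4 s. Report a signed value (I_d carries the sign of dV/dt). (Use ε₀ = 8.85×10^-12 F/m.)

dE/dt = (V₀ω/d)·−sin(ωt) with ωt = 5.425 rad: (180)(1.25×10^4)(0.7567)/(5.42×10^-4) = 3.141×10^9 V/(m·s).
I_d = ε₀ A dE/dt = (8.85×10^-12)(0.01711)(3.141×10^9) = 4.76×10^-4 A.

4.76×10^-4 A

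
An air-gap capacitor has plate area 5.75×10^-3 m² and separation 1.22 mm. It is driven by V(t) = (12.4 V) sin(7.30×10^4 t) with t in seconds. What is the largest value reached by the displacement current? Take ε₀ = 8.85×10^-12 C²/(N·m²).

The displacement current equals the conduction current C dV/dt, which peaks at C V₀ ω.
With C = ε₀A/d = (8.85×10^-12)(5.75×10^-3)/(1.22×10^-3) = 4.171×10^-11 F and ω = 7.30×10^4 rad/s, I_d,max = (4.171×10^-11)(12.4)(7.30×10^4) = 3.78×10^-5 A.

3.78×10^-5 A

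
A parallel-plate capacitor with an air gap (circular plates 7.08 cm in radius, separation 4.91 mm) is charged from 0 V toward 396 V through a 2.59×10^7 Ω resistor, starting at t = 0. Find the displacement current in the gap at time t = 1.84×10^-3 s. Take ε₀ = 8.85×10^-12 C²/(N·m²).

With C = ε₀A/d = (8.85×10^-12)(0.01575)/(4.91×10^-3) = 2.839×10^-11 F, the time constant is τ = RC = 7.353×10^-4 s, so t/τ = 2.502 and e^(−t/τ) = 0.08192.
I_d = I_cond = (V₀/R) e^(−t/τ) = (1.529×10^-5)(0.08192) = 1.25×10^-6 A.

1.25×10^-6 A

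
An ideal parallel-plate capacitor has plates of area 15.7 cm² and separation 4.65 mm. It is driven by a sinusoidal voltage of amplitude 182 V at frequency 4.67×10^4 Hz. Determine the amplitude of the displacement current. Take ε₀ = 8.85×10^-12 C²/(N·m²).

1.60×10^-4 A

The displacement current equals the conduction current C dV/dt, which peaks at C V₀ ω.
With C = ε₀A/d = (8.85×10^-12)(1.57×10^-3)/(4.65×10^-3) = 2.988×10^-12 F and ω = 2πf = 2.934×10^5 rad/s, I_d,max = (2.988×10^-12)(182)(2.934×10^5) = 1.60×10^-4 A.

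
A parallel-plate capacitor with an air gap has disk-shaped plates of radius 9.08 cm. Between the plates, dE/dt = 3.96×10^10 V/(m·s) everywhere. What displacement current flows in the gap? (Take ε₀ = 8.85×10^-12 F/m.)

With a uniform field, Φ_E = EA, so I_d = ε₀ A dE/dt = 9.08×10^-3 A.

9.08×10^-3 A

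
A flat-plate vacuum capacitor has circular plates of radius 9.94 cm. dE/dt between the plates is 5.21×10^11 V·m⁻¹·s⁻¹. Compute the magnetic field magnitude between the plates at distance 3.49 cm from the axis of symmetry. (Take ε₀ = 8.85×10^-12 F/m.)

Total displacement current: I_d = ε₀(πR²)(dE/dt) = (8.85×10^-12)(0.03104)(5.21×10^11) = 0.1431 A.
∮B·dl = μ₀ I_d,enc with I_d,enc = I_d r²/R² = 0.01764 A; so B = μ₀ I_d,enc/(2πr) = 1.01×10^-7 T.

1.01×10^-7 T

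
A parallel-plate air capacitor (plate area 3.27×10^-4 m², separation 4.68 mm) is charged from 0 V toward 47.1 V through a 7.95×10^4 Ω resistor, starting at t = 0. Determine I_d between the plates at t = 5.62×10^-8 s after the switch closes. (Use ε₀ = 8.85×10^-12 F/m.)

1.89×10^-4 A

C = ε₀A/d = (8.85×10^-12)(3.27×10^-4)/(4.68×10^-3) = 6.184×10^-13 F, so τ = RC = 4.916×10^-8 s.
The conduction current is I(t) = (V₀/R) e^(−t/τ), and the displacement current between the plates equals it.
t/τ = 1.143; I_d = (47.1/7.95×10^4) · e^(−1.143) = (5.925×10^-4)(0.3189) = 1.89×10^-4 A.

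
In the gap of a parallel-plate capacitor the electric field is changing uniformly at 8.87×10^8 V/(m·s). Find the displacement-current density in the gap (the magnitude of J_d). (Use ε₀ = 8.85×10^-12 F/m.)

7.85×10^-3 A/m²

J_d = ε₀ ∂E/∂t, so J_d = 7.85×10^-3 A/m².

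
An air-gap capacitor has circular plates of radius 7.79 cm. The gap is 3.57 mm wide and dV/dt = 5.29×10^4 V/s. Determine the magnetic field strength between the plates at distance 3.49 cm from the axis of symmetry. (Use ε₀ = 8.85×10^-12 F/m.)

2.88×10^-12 T

With E = V/d, dE/dt = 1.482×10^7 V/(m·s) and πR² = 0.01906 m², giving I_d = ε₀ πR² dE/dt = 2.500×10^-6 A.
For r < R the Ampère–Maxwell law gives B(2πr) = μ₀ I_d (r²/R²), so B = μ₀ I_d r/(2πR²) = (4π×10^-7)(2.500×10^-6)(0.0349)/(2π·0.0779²) = 2.88×10^-12 T.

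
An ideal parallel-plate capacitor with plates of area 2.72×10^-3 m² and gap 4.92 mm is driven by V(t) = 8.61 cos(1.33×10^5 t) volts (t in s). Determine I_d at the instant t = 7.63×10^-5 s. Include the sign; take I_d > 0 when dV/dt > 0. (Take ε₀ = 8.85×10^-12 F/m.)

dV/dt = (8.61)(1.33×10^5)·−sin(10.1479) = 7.578×10^5 V/s.
I_d = C dV/dt with C = ε₀A/d = (8.85×10^-12)(2.72×10^-3)/(4.92×10^-3) = 4.893×10^-12 F, so I_d = (4.893×10^-12)(7.578×10^5) = 3.71×10^-6 A.

3.71×10^-6 A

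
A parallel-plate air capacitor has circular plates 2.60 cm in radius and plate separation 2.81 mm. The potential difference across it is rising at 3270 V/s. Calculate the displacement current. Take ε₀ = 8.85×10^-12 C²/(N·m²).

E = V/d so dE/dt = (dV/dt)/d = 1.164×10^6 V/(m·s), and I_d = ε₀ A dE/dt = (8.85×10^-12)(2.124×10^-3)(1.164×10^6) = 2.19×10^-8 A.

2.19×10^-8 A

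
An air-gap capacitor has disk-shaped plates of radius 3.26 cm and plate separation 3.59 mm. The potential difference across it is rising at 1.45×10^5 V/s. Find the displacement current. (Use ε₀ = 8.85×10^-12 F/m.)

1.19×10^-6 A

The field between the plates is E = V/d, so dE/dt = (1.45×10^5)/(3.59×10^-3 m) = 4.039×10^7 V/(m·s).
I_d = ε₀ A (dE/dt) = (8.85×10^-12)(3.339×10^-3)(4.039×10^7) = 1.19×10^-6 A.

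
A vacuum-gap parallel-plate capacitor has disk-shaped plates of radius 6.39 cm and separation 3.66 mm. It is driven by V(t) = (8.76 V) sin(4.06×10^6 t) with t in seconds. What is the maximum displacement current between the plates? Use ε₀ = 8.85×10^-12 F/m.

1.10×10^-3 A

The displacement current equals the conduction current C dV/dt, which peaks at C V₀ ω.
With C = ε₀A/d = (8.85×10^-12)(0.01283)/(3.66×10^-3) = 3.102×10^-11 F and ω = 4.06×10^6 rad/s, I_d,max = (3.102×10^-11)(8.76)(4.06×10^6) = 1.10×10^-3 A.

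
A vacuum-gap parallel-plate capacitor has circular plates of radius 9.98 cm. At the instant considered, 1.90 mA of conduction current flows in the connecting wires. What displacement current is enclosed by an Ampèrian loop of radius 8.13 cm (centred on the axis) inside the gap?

1.26×10^-3 A

No conduction current crosses the gap, so I_d there equals the 1.90×10^-3 A in the leads.
Through an area πr² the displacement current is I_d·(πr²/πR²) = I_d (r/R)² = 1.26×10^-3 A.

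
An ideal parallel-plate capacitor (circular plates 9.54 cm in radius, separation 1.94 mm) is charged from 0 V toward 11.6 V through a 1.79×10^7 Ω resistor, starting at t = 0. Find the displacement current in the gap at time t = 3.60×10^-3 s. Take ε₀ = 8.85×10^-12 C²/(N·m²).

C = ε₀A/d = (8.85×10^-12)(0.02859)/(1.94×10^-3) = 1.304×10^-10 F and τ = RC = 2.334×10^-3 s. I_d in the gap equals the RC charging current.
I_d(t) = (V₀/R) e^(−t/τ) = 6.480×10^-7 · e^(−1.542) = 1.39×10^-7 A.

1.39×10^-7 A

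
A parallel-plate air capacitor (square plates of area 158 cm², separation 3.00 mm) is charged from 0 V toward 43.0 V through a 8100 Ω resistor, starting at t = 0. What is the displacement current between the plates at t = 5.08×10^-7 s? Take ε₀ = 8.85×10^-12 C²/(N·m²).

C = ε₀A/d = (8.85×10^-12)(0.0158)/(3.00×10^-3) = 4.661×10^-11 F and τ = RC = 3.775×10^-7 s. I_d in the gap equals the RC charging current.
I_d(t) = (V₀/R) e^(−t/τ) = 5.309×10^-3 · e^(−1.346) = 1.38×10^-3 A.

1.38×10^-3 A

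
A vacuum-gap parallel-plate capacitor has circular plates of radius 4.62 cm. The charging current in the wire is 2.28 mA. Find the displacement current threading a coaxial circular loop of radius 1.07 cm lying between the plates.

By continuity the displacement current in the gap matches the conduction current: I_d = 2.28×10^-3 A.
Since J_d is uniform, the enclosed fraction is (r/R)² = 0.05364, giving I_d,enc = 1.22×10^-4 A.

1.22×10^-4 A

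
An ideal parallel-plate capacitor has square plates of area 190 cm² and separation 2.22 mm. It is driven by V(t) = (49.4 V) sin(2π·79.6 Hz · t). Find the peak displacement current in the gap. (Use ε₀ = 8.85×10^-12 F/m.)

1.87×10^-6 A

The displacement current equals the conduction current C dV/dt, which peaks at C V₀ ω.
With C = ε₀A/d = (8.85×10^-12)(0.0190)/(2.22×10^-3) = 7.574×10^-11 F and ω = 2πf = 500.1 rad/s, I_d,max = (7.574×10^-11)(49.4)(500.1) = 1.87×10^-6 A.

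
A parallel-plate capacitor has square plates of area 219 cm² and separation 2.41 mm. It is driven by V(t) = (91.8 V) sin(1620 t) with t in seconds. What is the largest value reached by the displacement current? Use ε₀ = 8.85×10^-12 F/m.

1.20×10^-5 A

(dE/dt)_max = V₀ω/d = 6.171×10^7 V/(m·s); ω = 1620 rad/s.
I_d,max = ε₀ A (dE/dt)_max = (8.85×10^-12)(0.0219)(6.171×10^7) = 1.20×10^-5 A.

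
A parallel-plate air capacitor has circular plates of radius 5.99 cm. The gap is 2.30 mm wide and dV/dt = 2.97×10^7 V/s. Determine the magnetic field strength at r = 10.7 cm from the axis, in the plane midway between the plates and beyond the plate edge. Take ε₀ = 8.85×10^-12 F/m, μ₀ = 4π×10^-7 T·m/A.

I_d = C dV/dt with C = ε₀πR²/d = 4.337×10^-11 F, so I_d = (4.337×10^-11)(2.97×10^7) = 1.288×10^-3 A.
With r > R the enclosed displacement current is the full I_d; B = μ₀ I_d / (2πr) = 2.41×10^-9 T.

2.41×10^-9 T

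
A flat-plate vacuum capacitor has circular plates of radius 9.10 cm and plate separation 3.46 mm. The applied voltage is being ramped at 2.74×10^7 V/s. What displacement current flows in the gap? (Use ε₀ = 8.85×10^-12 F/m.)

The displacement current equals the charging current C dV/dt. With C = ε₀A/d = (8.85×10^-12)(0.02602)/(3.46×10^-3) = 6.655×10^-11 F, I_d = (6.655×10^-11)(2.74×10^7) = 1.82×10^-3 A.

1.82×10^-3 A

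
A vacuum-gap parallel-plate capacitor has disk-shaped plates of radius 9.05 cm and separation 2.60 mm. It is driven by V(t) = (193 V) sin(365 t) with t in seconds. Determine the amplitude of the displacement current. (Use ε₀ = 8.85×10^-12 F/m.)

6.17×10^-6 A

C = ε₀A/d = (8.85×10^-12)(0.02573)/(2.60×10^-3) = 8.758×10^-11 F; ω = 365 rad/s.
I_d = C dV/dt, so |I_d|_max = C V₀ ω = (8.758×10^-11)(193)(365) = 6.17×10^-6 A.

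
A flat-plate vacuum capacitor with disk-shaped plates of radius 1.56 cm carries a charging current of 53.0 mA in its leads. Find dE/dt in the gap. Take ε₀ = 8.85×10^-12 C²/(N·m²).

The displacement current between the plates equals the conduction current, I_d = 53.0 mA.
Inverting I_d = ε₀ A dE/dt gives dE/dt = 0.0530 / (8.85×10^-12 · 7.645×10^-4) = 7.83×10^12 V/(m·s).

7.83×10^12 V/(m·s)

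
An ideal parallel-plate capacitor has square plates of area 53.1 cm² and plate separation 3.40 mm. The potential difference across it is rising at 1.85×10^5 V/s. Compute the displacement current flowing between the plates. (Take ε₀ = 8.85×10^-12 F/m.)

The field between the plates is E = V/d, so dE/dt = (1.85×10^5)/(3.40×10^-3 m) = 5.441×10^7 V/(m·s).
I_d = ε₀ A (dE/dt) = (8.85×10^-12)(5.31×10^-3)(5.441×10^7) = 2.56×10^-6 A.

2.56×10^-6 A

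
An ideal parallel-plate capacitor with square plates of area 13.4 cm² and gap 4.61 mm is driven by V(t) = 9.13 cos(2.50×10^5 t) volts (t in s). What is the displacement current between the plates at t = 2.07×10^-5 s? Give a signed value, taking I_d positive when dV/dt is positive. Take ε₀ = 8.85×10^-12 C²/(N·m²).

dE/dt = (V₀ω/d)·−sin(ωt) with ωt = 5.175 rad: (9.13)(2.50×10^5)(0.8949)/(4.61×10^-3) = 4.431×10^8 V/(m·s).
I_d = ε₀ A dE/dt = (8.85×10^-12)(1.34×10^-3)(4.431×10^8) = 5.25×10^-6 A.

5.25×10^-6 A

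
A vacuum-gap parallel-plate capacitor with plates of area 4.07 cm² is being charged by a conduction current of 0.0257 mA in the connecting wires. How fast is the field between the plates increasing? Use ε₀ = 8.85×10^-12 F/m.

7.14×10^9 V/(m·s)

The displacement current between the plates equals the conduction current, I_d = 0.0257 mA.
Inverting I_d = ε₀ A dE/dt gives dE/dt = 2.57×10^-5 / (8.85×10^-12 · 4.07×10^-4) = 7.14×10^9 V/(m·s).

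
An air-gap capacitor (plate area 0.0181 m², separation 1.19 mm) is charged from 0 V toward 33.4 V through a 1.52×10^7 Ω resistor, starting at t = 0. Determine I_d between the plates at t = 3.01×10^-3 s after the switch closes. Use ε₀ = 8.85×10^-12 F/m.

C = ε₀A/d = (8.85×10^-12)(0.0181)/(1.19×10^-3) = 1.346×10^-10 F and τ = RC = 2.046×10^-3 s. I_d in the gap equals the RC charging current.
I_d(t) = (V₀/R) e^(−t/τ) = 2.197×10^-6 · e^(−1.471) = 5.05×10^-7 A.

5.05×10^-7 A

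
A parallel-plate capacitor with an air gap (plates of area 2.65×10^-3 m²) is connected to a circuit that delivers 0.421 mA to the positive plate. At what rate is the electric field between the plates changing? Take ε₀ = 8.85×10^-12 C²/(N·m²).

1.80×10^10 V/(m·s)

By continuity, I_d in the gap equals the 0.421 mA flowing in the wire.
Inverting I_d = ε₀ A dE/dt gives dE/dt = 4.21×10^-4 / (8.85×10^-12 · 2.65×10^-3) = 1.80×10^10 V/(m·s).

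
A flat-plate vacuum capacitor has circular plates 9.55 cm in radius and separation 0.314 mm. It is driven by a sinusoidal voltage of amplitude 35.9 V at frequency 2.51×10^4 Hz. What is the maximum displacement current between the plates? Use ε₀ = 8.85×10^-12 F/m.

C = ε₀A/d = (8.85×10^-12)(0.02865)/(3.14×10^-4) = 8.075×10^-10 F; ω = 2πf = 1.577×10^5 rad/s.
I_d = C dV/dt, so |I_d|_max = C V₀ ω = (8.075×10^-10)(35.9)(1.577×10^5) = 4.57×10^-3 A.

4.57×10^-3 A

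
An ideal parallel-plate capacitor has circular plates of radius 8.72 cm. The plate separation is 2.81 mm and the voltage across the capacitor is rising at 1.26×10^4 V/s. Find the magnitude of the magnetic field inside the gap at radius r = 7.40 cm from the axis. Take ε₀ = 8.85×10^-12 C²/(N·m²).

dE/dt = (dV/dt)/d = 4.484×10^6 V/(m·s); I_d = ε₀(πR²)(dE/dt) = (8.85×10^-12)(0.02389)(4.484×10^6) = 9.480×10^-7 A.
An Ampèrian loop of radius r encloses a fraction (r/R)² of I_d. Then B·2πr = μ₀ I_d (r/R)², giving B = μ₀ I_d r/(2πR²) = 1.85×10^-12 T.

1.85×10^-12 T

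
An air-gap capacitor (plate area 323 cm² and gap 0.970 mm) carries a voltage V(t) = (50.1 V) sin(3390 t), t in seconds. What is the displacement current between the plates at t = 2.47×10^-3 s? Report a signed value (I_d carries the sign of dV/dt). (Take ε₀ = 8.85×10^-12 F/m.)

dV/dt = (50.1)(3390)·cos(8.3733) = -8.429×10^4 V/s.
I_d = C dV/dt with C = ε₀A/d = (8.85×10^-12)(0.0323)/(9.70×10^-4) = 2.947×10^-10 F, so I_d = (2.947×10^-10)(-8.429×10^4) = -2.48×10^-5 A.

-2.48×10^-5 A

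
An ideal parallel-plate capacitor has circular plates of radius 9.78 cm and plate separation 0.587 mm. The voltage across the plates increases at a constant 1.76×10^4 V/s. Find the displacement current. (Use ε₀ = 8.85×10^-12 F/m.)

The displacement current equals the charging current C dV/dt. With C = ε₀A/d = (8.85×10^-12)(0.03005)/(5.87×10^-4) = 4.531×10^-10 F, I_d = (4.531×10^-10)(1.76×10^4) = 7.97×10^-6 A.

7.97×10^-6 A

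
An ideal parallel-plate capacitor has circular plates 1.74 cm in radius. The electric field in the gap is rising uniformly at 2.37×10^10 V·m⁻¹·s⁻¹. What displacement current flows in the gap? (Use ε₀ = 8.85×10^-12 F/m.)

1.99×10^-4 A

The displacement current is ε₀ times dΦ_E/dt = ε₀ A dE/dt = (8.85×10^-12)(9.511×10^-4)(2.37×10^10) = 1.99×10^-4 A.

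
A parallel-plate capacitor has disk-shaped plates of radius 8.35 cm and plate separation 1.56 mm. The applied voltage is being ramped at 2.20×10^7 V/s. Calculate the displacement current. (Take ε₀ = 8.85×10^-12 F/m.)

The displacement current equals the charging current C dV/dt. With C = ε₀A/d = (8.85×10^-12)(0.02190)/(1.56×10^-3) = 1.242×10^-10 F, I_d = (1.242×10^-10)(2.20×10^7) = 2.73×10^-3 A.

2.73×10^-3 A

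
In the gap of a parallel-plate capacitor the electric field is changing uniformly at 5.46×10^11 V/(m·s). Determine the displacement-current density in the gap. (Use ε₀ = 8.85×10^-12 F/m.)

The displacement-current density is ε₀ ∂E/∂t = (8.85×10^-12)(5.46×10^11) = 4.83 A/m².

4.83 A/m²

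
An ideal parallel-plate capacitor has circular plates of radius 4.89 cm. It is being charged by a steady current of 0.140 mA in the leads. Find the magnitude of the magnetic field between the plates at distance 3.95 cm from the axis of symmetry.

4.63×10^-10 T

No conduction current crosses the gap, so I_d there equals the 1.40×10^-4 A in the leads.
∮B·dl = μ₀ I_d,enc with I_d,enc = I_d r²/R² = 9.135×10^-5 A; so B = μ₀ I_d,enc/(2πr) = 4.63×10^-10 T.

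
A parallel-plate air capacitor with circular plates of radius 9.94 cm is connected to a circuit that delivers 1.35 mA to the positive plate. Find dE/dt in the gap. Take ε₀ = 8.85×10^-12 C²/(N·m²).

4.91×10^9 V/(m·s)

The displacement current between the plates equals the conduction current, I_d = 1.35 mA.
Then dE/dt = I_d/(ε₀A) = 4.91×10^9 V/(m·s).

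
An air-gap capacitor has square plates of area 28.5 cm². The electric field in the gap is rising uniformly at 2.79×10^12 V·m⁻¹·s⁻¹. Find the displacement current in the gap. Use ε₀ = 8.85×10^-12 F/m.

0.0704 A

I_d = ε₀ A (dE/dt) = (8.85×10^-12)(2.85×10^-3 m²)(2.79×10^12) = 0.0704 A.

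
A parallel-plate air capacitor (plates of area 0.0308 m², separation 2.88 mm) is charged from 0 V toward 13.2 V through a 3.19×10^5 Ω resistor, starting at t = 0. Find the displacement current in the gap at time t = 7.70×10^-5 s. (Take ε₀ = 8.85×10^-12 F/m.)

With C = ε₀A/d = (8.85×10^-12)(0.0308)/(2.88×10^-3) = 9.465×10^-11 F, the time constant is τ = RC = 3.019×10^-5 s, so t/τ = 2.551 and e^(−t/τ) = 0.07800.
I_d = I_cond = (V₀/R) e^(−t/τ) = (4.138×10^-5)(0.07800) = 3.23×10^-6 A.

3.23×10^-6 A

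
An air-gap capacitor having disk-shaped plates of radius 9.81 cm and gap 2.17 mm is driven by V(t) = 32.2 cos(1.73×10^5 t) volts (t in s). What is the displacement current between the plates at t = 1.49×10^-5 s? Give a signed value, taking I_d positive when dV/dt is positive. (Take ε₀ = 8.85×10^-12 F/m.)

-3.67×10^-4 A

dE/dt = (V₀ω/d)·−sin(ωt) with ωt = 2.5777 rad: (32.2)(1.73×10^5)(-0.5345)/(2.17×10^-3) = -1.372×10^9 V/(m·s).
I_d = ε₀ A dE/dt = (8.85×10^-12)(0.03023)(-1.372×10^9) = -3.67×10^-4 A.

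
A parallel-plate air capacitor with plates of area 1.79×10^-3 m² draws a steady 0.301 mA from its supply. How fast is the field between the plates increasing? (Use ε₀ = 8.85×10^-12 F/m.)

1.90×10^10 V/(m·s)

By continuity, I_d in the gap equals the 0.301 mA flowing in the wire.
Then dE/dt = I_d/(ε₀A) = 1.90×10^10 V/(m·s).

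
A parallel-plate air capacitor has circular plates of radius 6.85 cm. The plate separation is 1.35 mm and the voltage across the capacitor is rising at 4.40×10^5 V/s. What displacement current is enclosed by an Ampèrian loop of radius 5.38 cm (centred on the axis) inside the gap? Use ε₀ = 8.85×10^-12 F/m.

2.62×10^-5 A

With E = V/d, dE/dt = 3.259×10^8 V/(m·s) and πR² = 0.01474 m², giving I_d = ε₀ πR² dE/dt = 4.251×10^-5 A.
Since J_d is uniform, the enclosed fraction is (r/R)² = 0.6169, giving I_d,enc = 2.62×10^-5 A.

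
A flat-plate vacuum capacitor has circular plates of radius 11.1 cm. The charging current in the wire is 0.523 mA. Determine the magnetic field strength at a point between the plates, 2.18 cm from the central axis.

Between the plates the displacement current equals the wire current: I_d = 0.523 mA = 5.23×10^-4 A.
An Ampèrian loop of radius r encloses a fraction (r/R)² of I_d. Then B·2πr = μ₀ I_d (r/R)², giving B = μ₀ I_d r/(2πR²) = 1.85×10^-10 T.

1.85×10^-10 T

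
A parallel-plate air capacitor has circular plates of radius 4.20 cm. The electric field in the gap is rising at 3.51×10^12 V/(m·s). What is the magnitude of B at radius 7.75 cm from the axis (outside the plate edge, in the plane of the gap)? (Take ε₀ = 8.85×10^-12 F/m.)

4.44×10^-7 T

Total displacement current: I_d = ε₀(πR²)(dE/dt) = (8.85×10^-12)(5.542×10^-3)(3.51×10^12) = 0.1722 A.
With r > R the enclosed displacement current is the full I_d; B = μ₀ I_d / (2πr) = 4.44×10^-7 T.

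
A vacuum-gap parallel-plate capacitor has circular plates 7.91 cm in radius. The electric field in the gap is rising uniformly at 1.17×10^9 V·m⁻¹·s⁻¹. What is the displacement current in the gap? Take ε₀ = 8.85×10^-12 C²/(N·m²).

2.04×10^-4 A

I_d = ε₀ A (dE/dt) = (8.85×10^-12)(0.01966 m²)(1.17×10^9) = 2.04×10^-4 A.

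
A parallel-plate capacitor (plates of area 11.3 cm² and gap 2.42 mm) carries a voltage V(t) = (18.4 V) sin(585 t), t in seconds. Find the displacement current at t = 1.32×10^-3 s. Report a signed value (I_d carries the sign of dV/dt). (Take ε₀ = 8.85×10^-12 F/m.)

dE/dt = (V₀ω/d)·cos(ωt) with ωt = 0.7722 rad: (18.4)(585)(0.7164)/(2.42×10^-3) = 3.186×10^6 V/(m·s).
I_d = ε₀ A dE/dt = (8.85×10^-12)(1.13×10^-3)(3.186×10^6) = 3.19×10^-8 A.

3.19×10^-8 A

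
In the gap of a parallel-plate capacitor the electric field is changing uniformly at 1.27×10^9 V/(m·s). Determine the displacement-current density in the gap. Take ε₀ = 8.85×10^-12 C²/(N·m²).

0.0112 A/m²

J_d = ε₀ ∂E/∂t, so J_d = 0.0112 A/m².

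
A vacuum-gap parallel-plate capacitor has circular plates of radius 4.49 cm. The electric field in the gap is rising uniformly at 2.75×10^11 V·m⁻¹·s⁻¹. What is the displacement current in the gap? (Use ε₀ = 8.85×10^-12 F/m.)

The displacement current is ε₀ times dΦ_E/dt = ε₀ A dE/dt = (8.85×10^-12)(6.333×10^-3)(2.75×10^11) = 0.0154 A.

0.0154 A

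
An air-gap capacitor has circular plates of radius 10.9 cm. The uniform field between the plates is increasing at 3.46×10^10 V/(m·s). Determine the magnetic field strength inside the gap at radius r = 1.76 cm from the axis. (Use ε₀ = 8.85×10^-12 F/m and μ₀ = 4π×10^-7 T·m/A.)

3.39×10^-9 T

Total displacement current: I_d = ε₀(πR²)(dE/dt) = (8.85×10^-12)(0.03733)(3.46×10^10) = 0.01143 A.
An Ampèrian loop of radius r encloses a fraction (r/R)² of I_d. Then B·2πr = μ₀ I_d (r/R)², giving B = μ₀ I_d r/(2πR²) = 3.39×10^-9 T.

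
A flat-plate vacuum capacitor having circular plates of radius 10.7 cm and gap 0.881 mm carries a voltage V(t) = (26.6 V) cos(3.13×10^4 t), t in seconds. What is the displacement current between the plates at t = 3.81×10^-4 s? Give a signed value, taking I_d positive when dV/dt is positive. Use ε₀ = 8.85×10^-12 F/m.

1.80×10^-4 A

C = ε₀A/d = (8.85×10^-12)(0.03597)/(8.81×10^-4) = 3.613×10^-10 F. dV/dt = V₀ω·−sin(ωt); at ωt = 11.9253 rad this factor is 0.5981.
I_d = C dV/dt = (3.613×10^-10)(26.6)(3.13×10^4)(0.5981) = 1.80×10^-4 A.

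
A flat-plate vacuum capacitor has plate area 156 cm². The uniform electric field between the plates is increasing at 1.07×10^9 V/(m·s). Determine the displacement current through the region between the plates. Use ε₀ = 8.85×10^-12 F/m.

1.48×10^-4 A

I_d = ε₀ A (dE/dt) = (8.85×10^-12)(0.0156 m²)(1.07×10^9) = 1.48×10^-4 A.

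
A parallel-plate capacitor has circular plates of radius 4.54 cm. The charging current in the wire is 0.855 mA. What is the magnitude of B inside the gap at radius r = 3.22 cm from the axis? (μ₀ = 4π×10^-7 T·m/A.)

2.67×10^-9 T

No conduction current crosses the gap, so I_d there equals the 8.55×10^-4 A in the leads.
∮B·dl = μ₀ I_d,enc with I_d,enc = I_d r²/R² = 4.301×10^-4 A; so B = μ₀ I_d,enc/(2πr) = 2.67×10^-9 T.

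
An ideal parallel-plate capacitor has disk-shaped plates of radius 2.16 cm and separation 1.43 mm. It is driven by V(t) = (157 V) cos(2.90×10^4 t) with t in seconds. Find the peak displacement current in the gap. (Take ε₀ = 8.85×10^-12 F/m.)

C = ε₀A/d = (8.85×10^-12)(1.466×10^-3)/(1.43×10^-3) = 9.073×10^-12 F; ω = 2.90×10^4 rad/s.
I_d = C dV/dt, so |I_d|_max = C V₀ ω = (9.073×10^-12)(157)(2.90×10^4) = 4.13×10^-5 A.

4.13×10^-5 A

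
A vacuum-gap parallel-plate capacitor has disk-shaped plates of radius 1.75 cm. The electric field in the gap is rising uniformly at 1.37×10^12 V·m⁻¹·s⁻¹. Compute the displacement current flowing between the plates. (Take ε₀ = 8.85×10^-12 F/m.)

I_d = ε₀ A (dE/dt) = (8.85×10^-12)(9.621×10^-4 m²)(1.37×10^12) = 0.0117 A.

0.0117 A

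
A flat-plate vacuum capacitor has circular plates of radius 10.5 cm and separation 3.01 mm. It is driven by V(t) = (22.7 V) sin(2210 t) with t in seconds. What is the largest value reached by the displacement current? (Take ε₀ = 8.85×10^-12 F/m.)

C = ε₀A/d = (8.85×10^-12)(0.03464)/(3.01×10^-3) = 1.018×10^-10 F; ω = 2210 rad/s.
I_d = C dV/dt, so |I_d|_max = C V₀ ω = (1.018×10^-10)(22.7)(2210) = 5.11×10^-6 A.

5.11×10^-6 A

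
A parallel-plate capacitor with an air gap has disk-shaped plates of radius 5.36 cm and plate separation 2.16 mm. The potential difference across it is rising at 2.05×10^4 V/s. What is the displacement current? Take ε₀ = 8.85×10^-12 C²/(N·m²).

7.58×10^-7 A

The displacement current equals the charging current C dV/dt. With C = ε₀A/d = (8.85×10^-12)(9.026×10^-3)/(2.16×10^-3) = 3.698×10^-11 F, I_d = (3.698×10^-11)(2.05×10^4) = 7.58×10^-7 A.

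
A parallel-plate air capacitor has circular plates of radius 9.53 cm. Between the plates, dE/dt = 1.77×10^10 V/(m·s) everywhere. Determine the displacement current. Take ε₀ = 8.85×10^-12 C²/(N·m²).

The displacement current is ε₀ times dΦ_E/dt = ε₀ A dE/dt = (8.85×10^-12)(0.02853)(1.77×10^10) = 4.47×10^-3 A.

4.47×10^-3 A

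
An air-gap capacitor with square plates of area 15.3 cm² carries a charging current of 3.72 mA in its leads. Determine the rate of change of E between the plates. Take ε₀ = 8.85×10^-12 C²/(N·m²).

By continuity, I_d in the gap equals the 3.72 mA flowing in the wire.
Then dE/dt = I_d/(ε₀A) = 2.75×10^11 V/(m·s).

2.75×10^11 V/(m·s)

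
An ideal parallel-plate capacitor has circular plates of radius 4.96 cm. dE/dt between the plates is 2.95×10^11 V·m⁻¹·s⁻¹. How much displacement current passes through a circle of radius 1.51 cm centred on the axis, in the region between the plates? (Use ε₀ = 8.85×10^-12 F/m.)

1.87×10^-3 A

Total displacement current: I_d = ε₀(πR²)(dE/dt) = (8.85×10^-12)(7.729×10^-3)(2.95×10^11) = 0.02018 A.
Since J_d is uniform, the enclosed fraction is (r/R)² = 0.09268, giving I_d,enc = 1.87×10^-3 A.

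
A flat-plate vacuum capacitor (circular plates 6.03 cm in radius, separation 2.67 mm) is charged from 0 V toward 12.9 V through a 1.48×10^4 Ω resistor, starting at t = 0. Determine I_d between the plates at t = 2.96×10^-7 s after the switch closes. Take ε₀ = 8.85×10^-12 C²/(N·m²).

5.14×10^-4 A

C = ε₀A/d = (8.85×10^-12)(0.01142)/(2.67×10^-3) = 3.785×10^-11 F and τ = RC = 5.602×10^-7 s. I_d in the gap equals the RC charging current.
I_d(t) = (V₀/R) e^(−t/τ) = 8.716×10^-4 · e^(−0.5284) = 5.14×10^-4 A.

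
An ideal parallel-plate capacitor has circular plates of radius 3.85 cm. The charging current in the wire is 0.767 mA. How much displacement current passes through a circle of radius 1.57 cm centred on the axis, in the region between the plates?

1.28×10^-4 A

By continuity the displacement current in the gap matches the conduction current: I_d = 7.67×10^-4 A.
Since J_d is uniform, the enclosed fraction is (r/R)² = 0.1663, giving I_d,enc = 1.28×10^-4 A.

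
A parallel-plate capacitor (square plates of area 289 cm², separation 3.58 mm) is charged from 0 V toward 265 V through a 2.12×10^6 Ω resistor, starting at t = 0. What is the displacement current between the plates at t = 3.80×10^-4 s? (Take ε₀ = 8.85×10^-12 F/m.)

C = ε₀A/d = (8.85×10^-12)(0.0289)/(3.58×10^-3) = 7.144×10^-11 F, so τ = RC = 1.515×10^-4 s.
The conduction current is I(t) = (V₀/R) e^(−t/τ), and the displacement current between the plates equals it.
t/τ = 2.508; I_d = (265/2.12×10^6) · e^(−2.508) = (1.250×10^-4)(0.08143) = 1.02×10^-5 A.

1.02×10^-5 A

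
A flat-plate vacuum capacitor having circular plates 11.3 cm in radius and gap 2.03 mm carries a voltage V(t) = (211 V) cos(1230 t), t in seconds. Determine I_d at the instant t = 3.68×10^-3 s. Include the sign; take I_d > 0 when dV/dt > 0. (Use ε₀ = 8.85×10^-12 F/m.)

dE/dt = (V₀ω/d)·−sin(ωt) with ωt = 4.5264 rad: (211)(1230)(0.9828)/(2.03×10^-3) = 1.256×10^8 V/(m·s).
I_d = ε₀ A dE/dt = (8.85×10^-12)(0.04011)(1.256×10^8) = 4.46×10^-5 A.

4.46×10^-5 A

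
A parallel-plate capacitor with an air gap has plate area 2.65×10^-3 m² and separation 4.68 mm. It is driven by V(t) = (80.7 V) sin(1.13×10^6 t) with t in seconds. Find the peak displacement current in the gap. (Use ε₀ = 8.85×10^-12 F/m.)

4.57×10^-4 A

The displacement current equals the conduction current C dV/dt, which peaks at C V₀ ω.
With C = ε₀A/d = (8.85×10^-12)(2.65×10^-3)/(4.68×10^-3) = 5.011×10^-12 F and ω = 1.13×10^6 rad/s, I_d,max = (5.011×10^-12)(80.7)(1.13×10^6) = 4.57×10^-4 A.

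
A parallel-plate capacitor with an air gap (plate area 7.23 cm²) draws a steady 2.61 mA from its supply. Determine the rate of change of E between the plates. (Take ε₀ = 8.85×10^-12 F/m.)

4.08×10^11 V/(m·s)

The displacement current between the plates equals the conduction current, I_d = 2.61 mA.
Then dE/dt = I_d/(ε₀A) = 4.08×10^11 V/(m·s).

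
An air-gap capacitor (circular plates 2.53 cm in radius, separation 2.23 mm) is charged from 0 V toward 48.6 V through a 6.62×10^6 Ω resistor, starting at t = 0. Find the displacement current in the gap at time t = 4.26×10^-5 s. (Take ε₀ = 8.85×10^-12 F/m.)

3.28×10^-6 A

C = ε₀A/d = (8.85×10^-12)(2.011×10^-3)/(2.23×10^-3) = 7.981×10^-12 F and τ = RC = 5.283×10^-5 s. I_d in the gap equals the RC charging current.
I_d(t) = (V₀/R) e^(−t/τ) = 7.341×10^-6 · e^(−0.8064) = 3.28×10^-6 A.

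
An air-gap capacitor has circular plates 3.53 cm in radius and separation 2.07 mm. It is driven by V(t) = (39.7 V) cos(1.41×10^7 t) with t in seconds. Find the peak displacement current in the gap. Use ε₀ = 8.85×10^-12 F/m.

9.37×10^-3 A

(dE/dt)_max = V₀ω/d = 2.704×10^11 V/(m·s); ω = 1.41×10^7 rad/s.
I_d,max = ε₀ A (dE/dt)_max = (8.85×10^-12)(3.915×10^-3)(2.704×10^11) = 9.37×10^-3 A.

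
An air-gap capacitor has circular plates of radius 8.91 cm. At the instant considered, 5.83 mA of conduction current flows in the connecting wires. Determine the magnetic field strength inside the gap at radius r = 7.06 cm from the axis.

1.04×10^-8 T

Between the plates the displacement current equals the wire current: I_d = 5.83 mA = 5.83×10^-3 A.
∮B·dl = μ₀ I_d,enc with I_d,enc = I_d r²/R² = 3.660×10^-3 A; so B = μ₀ I_d,enc/(2πr) = 1.04×10^-8 T.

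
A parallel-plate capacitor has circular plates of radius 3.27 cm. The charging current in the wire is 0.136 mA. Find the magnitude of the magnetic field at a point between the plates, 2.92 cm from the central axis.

Between the plates the displacement current equals the wire current: I_d = 0.136 mA = 1.36×10^-4 A.
For r < R the Ampère–Maxwell law gives B(2πr) = μ₀ I_d (r²/R²), so B = μ₀ I_d r/(2πR²) = (4π×10^-7)(1.36×10^-4)(0.0292)/(2π·0.0327²) = 7.43×10^-10 T.

7.43×10^-10 T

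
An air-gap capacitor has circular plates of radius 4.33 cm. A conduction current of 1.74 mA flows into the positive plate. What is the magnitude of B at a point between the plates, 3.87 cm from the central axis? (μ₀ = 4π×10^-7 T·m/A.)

7.18×10^-9 T

No conduction current crosses the gap, so I_d there equals the 1.74×10^-3 A in the leads.
∮B·dl = μ₀ I_d,enc with I_d,enc = I_d r²/R² = 1.390×10^-3 A; so B = μ₀ I_d,enc/(2πr) = 7.18×10^-9 T.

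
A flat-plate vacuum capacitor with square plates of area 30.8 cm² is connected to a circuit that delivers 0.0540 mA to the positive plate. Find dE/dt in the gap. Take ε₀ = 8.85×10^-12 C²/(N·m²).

1.98×10^9 V/(m·s)

The displacement current between the plates equals the conduction current, I_d = 0.0540 mA.
Then dE/dt = I_d/(ε₀A) = 1.98×10^9 V/(m·s).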